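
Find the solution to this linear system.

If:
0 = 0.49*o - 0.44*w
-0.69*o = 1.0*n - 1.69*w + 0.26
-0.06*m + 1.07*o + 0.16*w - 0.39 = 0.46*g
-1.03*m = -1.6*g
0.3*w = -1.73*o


Then:
g = -0.70
m = -1.10
n = -0.26
o = 0.00
w = 0.00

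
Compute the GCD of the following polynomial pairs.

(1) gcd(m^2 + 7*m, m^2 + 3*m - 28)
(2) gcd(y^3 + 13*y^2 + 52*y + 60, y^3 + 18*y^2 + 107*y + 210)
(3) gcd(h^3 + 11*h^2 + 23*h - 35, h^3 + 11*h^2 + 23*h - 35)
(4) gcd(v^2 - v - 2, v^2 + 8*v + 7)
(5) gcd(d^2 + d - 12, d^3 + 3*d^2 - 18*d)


(1) = gcd(m*(m + 7), (m - 4)*(m + 7)) = m + 7
(2) = y^2 + 11*y + 30
(3) = h^3 + 11*h^2 + 23*h - 35
(4) = v + 1
(5) = gcd((d - 3)*(d + 4), d*(d - 3)*(d + 6)) = d - 3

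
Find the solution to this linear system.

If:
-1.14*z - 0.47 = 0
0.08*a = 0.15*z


Then:
a = -0.77
z = -0.41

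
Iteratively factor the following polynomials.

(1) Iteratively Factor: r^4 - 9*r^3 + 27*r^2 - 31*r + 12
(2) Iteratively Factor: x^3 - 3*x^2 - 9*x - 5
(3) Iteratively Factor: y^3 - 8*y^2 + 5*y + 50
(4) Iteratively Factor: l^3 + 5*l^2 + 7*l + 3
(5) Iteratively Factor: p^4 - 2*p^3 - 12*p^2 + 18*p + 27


(1) = (r - 3)*(r^3 - 6*r^2 + 9*r - 4) = (r - 3)*(r - 1)*(r^2 - 5*r + 4) = (r - 4)*(r - 3)*(r - 1)*(r - 1)
(2) = (x + 1)*(x^2 - 4*x - 5) = (x - 5)*(x + 1)*(x + 1)
(3) = (y + 2)*(y^2 - 10*y + 25) = (y - 5)*(y + 2)*(y - 5)
(4) = (l + 1)*(l^2 + 4*l + 3) = (l + 1)^2*(l + 3)
(5) = (p + 1)*(p^3 - 3*p^2 - 9*p + 27) = (p + 1)*(p + 3)*(p^2 - 6*p + 9) = (p - 3)*(p + 1)*(p + 3)*(p - 3)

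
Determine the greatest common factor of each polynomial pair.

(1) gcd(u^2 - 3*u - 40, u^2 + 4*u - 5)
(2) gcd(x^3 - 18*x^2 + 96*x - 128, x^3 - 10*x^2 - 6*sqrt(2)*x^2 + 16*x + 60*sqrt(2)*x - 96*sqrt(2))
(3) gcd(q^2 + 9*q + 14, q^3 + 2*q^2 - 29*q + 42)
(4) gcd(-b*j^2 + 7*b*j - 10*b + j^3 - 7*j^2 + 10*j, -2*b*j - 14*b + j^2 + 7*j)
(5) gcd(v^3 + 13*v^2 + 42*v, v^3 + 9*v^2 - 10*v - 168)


(1) = gcd((u - 8)*(u + 5), (u - 1)*(u + 5)) = u + 5
(2) = gcd((x - 8)^2*(x - 2), (x - 8)*(x - 2)*(x - 6*sqrt(2))) = x^2 - 10*x + 16
(3) = gcd((q + 2)*(q + 7), (q - 3)*(q - 2)*(q + 7)) = q + 7
(4) = 1
(5) = gcd(v*(v + 6)*(v + 7), (v - 4)*(v + 6)*(v + 7)) = v^2 + 13*v + 42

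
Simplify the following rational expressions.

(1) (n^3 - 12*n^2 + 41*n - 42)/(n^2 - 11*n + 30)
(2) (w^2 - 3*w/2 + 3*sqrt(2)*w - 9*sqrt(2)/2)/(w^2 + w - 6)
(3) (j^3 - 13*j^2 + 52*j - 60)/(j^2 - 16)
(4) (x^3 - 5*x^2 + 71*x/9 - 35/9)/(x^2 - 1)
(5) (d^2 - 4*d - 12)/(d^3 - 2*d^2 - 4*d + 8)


(1) = (n^3 - 12*n^2 + 41*n - 42)/(n^2 - 11*n + 30)
(2) = (2*w^2 + w*(-3 + 6*sqrt(2)) - 9*sqrt(2))/(2*w^2 + 2*w - 12)
(3) = (j^3 - 13*j^2 + 52*j - 60)/(j^2 - 16)
(4) = (9*x^2 - 36*x + 35)/(9*x + 9)
(5) = (d - 6)/(d^2 - 4*d + 4)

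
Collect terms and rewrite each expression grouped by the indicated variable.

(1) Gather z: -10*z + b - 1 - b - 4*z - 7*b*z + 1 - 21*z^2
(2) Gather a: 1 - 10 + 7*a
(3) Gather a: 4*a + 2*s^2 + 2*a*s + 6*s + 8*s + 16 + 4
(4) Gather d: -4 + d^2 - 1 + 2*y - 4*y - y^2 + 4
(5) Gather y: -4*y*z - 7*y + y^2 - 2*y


(1) = -21*z^2 + z*(-7*b - 14)
(2) = 7*a - 9
(3) = a*(2*s + 4) + 2*s^2 + 14*s + 20
(4) = d^2 - y^2 - 2*y - 1
(5) = y^2 + y*(-4*z - 9)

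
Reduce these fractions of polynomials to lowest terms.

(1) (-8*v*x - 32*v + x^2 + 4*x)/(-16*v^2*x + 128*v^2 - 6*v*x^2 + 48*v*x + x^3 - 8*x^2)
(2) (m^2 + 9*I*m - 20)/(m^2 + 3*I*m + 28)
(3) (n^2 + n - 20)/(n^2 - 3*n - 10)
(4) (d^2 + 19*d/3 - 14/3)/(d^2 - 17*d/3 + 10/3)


(1) = (x + 4)/(2*v*x - 16*v + x^2 - 8*x)
(2) = (m^2 + 9*I*m - 20)/(m^2 + 3*I*m + 28)
(3) = (n^2 + n - 20)/(n^2 - 3*n - 10)
(4) = (d + 7)/(d - 5)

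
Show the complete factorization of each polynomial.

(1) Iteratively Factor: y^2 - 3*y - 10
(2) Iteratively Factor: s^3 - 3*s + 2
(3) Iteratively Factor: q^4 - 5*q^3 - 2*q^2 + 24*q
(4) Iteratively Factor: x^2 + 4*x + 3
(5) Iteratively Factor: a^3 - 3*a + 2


(1) = (y - 5)*(y + 2)
(2) = (s - 1)*(s^2 + s - 2) = (s - 1)*(s + 2)*(s - 1)
(3) = (q)*(q^3 - 5*q^2 - 2*q + 24) = q*(q - 3)*(q^2 - 2*q - 8) = q*(q - 4)*(q - 3)*(q + 2)
(4) = (x + 3)*(x + 1)
(5) = (a + 2)*(a^2 - 2*a + 1) = (a - 1)*(a + 2)*(a - 1)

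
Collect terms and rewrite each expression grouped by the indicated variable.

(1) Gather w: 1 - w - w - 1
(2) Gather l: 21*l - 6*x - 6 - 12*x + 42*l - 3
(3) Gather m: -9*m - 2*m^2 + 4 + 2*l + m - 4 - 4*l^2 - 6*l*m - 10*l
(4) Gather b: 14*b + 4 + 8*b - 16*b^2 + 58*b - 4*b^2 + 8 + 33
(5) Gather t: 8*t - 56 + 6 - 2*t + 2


(1) = -2*w
(2) = 63*l - 18*x - 9
(3) = -4*l^2 - 8*l - 2*m^2 + m*(-6*l - 8)
(4) = -20*b^2 + 80*b + 45
(5) = 6*t - 48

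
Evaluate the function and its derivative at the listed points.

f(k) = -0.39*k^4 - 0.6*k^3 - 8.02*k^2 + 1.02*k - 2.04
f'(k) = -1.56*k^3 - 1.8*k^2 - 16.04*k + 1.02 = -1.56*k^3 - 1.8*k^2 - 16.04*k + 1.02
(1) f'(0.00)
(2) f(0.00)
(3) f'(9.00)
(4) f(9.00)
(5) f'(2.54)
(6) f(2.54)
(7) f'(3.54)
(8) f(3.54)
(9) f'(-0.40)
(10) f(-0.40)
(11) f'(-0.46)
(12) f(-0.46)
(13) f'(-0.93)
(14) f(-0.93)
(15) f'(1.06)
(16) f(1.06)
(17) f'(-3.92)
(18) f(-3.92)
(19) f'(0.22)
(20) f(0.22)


(1) = 1.02
(2) = -2.04
(3) = -1426.38
(4) = -3638.67
(5) = -76.90
(6) = -77.26
(7) = -147.52
(8) = -186.80
(9) = 7.25
(10) = -3.70
(11) = 8.17
(12) = -4.17
(13) = 15.64
(14) = -9.73
(15) = -19.86
(16) = -11.18
(17) = 130.21
(18) = -185.22
(19) = -2.61
(20) = -2.21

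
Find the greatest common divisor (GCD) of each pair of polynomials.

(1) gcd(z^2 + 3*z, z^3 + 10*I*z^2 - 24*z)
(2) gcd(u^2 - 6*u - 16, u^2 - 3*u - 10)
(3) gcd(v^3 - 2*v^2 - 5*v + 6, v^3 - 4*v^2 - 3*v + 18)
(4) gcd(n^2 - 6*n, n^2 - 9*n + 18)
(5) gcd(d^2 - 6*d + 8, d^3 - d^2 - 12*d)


(1) = z
(2) = gcd((u - 8)*(u + 2), (u - 5)*(u + 2)) = u + 2
(3) = v^2 - v - 6
(4) = n - 6
(5) = gcd((d - 4)*(d - 2), d*(d - 4)*(d + 3)) = d - 4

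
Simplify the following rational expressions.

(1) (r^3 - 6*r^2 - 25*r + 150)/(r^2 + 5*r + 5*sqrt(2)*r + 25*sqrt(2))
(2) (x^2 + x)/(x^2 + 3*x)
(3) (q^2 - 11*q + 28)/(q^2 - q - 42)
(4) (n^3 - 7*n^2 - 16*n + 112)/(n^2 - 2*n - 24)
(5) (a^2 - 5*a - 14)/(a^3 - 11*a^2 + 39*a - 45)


(1) = (r^2 - 11*r + 30)/(r + 5*sqrt(2))
(2) = (x + 1)/(x + 3)
(3) = (q - 4)/(q + 6)
(4) = (n^2 - 11*n + 28)/(n - 6)
(5) = (a^2 - 5*a - 14)/(a^3 - 11*a^2 + 39*a - 45)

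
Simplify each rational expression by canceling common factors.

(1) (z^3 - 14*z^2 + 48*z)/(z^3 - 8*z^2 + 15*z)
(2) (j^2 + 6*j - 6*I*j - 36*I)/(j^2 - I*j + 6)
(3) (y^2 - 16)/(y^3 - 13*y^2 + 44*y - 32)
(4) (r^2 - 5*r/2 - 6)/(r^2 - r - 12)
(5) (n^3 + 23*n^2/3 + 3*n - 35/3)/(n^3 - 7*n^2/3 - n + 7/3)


(1) = (z^2 - 14*z + 48)/(z^2 - 8*z + 15)
(2) = (j^2 + j*(6 - 6*I) - 36*I)/(j^2 - I*j + 6)
(3) = (y + 4)/(y^2 - 9*y + 8)
(4) = (2*r + 3)/(2*r + 6)
(5) = (3*n^2 + 26*n + 35)/(3*n^2 - 4*n - 7)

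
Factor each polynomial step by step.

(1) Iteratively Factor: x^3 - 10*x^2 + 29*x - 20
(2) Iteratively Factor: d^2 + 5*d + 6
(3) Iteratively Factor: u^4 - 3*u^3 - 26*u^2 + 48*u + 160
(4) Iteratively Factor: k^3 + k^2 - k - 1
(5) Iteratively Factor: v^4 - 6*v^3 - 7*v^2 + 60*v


(1) = (x - 5)*(x^2 - 5*x + 4) = (x - 5)*(x - 4)*(x - 1)
(2) = (d + 3)*(d + 2)
(3) = (u + 2)*(u^3 - 5*u^2 - 16*u + 80) = (u - 5)*(u + 2)*(u^2 - 16) = (u - 5)*(u + 2)*(u + 4)*(u - 4)
(4) = (k - 1)*(k^2 + 2*k + 1) = (k - 1)*(k + 1)*(k + 1)
(5) = (v - 4)*(v^3 - 2*v^2 - 15*v) = (v - 5)*(v - 4)*(v^2 + 3*v) = v*(v - 5)*(v - 4)*(v + 3)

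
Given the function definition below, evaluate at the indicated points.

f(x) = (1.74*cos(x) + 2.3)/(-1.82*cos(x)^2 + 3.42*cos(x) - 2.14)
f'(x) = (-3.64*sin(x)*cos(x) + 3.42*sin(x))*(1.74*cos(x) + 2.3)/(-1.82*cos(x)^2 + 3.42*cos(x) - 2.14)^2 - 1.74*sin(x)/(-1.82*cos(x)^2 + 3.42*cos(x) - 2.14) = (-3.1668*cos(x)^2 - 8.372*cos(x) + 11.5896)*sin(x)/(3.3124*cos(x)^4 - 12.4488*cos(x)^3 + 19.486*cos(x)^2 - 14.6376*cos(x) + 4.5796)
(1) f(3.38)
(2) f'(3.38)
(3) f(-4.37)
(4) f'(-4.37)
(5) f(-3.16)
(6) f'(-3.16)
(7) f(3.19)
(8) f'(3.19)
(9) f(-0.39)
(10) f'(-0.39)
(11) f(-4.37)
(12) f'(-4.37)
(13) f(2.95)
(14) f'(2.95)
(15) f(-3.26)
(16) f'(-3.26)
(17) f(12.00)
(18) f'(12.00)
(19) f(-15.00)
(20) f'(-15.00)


(1) = -0.08
(2) = -0.08
(3) = -0.49
(4) = 1.08
(5) = -0.08
(6) = 0.01
(7) = -0.08
(8) = -0.01
(9) = -7.32
(10) = -1.52
(11) = -0.49
(12) = 1.08
(13) = -0.08
(14) = 0.06
(15) = -0.08
(16) = 0.04
(17) = -6.85
(18) = -4.03
(19) = -0.17
(20) = -0.31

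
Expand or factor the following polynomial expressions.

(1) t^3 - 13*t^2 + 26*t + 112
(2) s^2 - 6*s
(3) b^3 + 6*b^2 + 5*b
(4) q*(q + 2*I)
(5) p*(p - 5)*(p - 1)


(1) = (t - 8)*(t - 7)*(t + 2)
(2) = s*(s - 6)
(3) = b*(b + 1)*(b + 5)
(4) = q^2 + 2*I*q
(5) = p^3 - 6*p^2 + 5*p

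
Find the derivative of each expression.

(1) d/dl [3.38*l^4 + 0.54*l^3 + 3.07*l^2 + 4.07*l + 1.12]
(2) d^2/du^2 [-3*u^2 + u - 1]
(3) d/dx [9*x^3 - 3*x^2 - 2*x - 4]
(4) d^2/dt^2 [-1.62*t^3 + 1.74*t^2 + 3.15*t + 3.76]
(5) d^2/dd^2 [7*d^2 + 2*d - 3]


(1) = 13.52*l^3 + 1.62*l^2 + 6.14*l + 4.07
(2) = -6
(3) = 27*x^2 - 6*x - 2
(4) = 3.48 - 9.72*t
(5) = 14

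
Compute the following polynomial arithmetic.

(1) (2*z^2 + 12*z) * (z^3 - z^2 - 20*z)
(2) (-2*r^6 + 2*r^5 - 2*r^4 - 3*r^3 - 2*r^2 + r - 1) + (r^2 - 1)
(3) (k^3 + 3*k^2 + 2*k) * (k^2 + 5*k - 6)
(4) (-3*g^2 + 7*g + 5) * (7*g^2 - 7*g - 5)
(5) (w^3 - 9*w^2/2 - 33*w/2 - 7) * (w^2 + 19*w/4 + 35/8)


(1) = 2*z^5 + 10*z^4 - 52*z^3 - 240*z^2
(2) = -2*r^6 + 2*r^5 - 2*r^4 - 3*r^3 - r^2 + r - 2
(3) = k^5 + 8*k^4 + 11*k^3 - 8*k^2 - 12*k
(4) = -21*g^4 + 70*g^3 + g^2 - 70*g - 25
(5) = w^5 + w^4/4 - 67*w^3/2 - 1681*w^2/16 - 1687*w/16 - 245/8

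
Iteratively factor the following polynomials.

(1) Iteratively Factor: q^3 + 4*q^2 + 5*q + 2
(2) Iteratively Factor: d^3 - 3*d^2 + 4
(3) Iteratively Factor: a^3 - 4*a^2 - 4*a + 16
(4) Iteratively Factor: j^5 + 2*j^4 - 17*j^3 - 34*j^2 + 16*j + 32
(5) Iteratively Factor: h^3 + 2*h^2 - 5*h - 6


(1) = (q + 1)*(q^2 + 3*q + 2) = (q + 1)^2*(q + 2)
(2) = (d + 1)*(d^2 - 4*d + 4) = (d - 2)*(d + 1)*(d - 2)
(3) = (a - 4)*(a^2 - 4) = (a - 4)*(a - 2)*(a + 2)
(4) = (j - 4)*(j^4 + 6*j^3 + 7*j^2 - 6*j - 8) = (j - 4)*(j + 2)*(j^3 + 4*j^2 - j - 4) = (j - 4)*(j - 1)*(j + 2)*(j^2 + 5*j + 4) = (j - 4)*(j - 1)*(j + 2)*(j + 4)*(j + 1)
(5) = (h + 1)*(h^2 + h - 6) = (h - 2)*(h + 1)*(h + 3)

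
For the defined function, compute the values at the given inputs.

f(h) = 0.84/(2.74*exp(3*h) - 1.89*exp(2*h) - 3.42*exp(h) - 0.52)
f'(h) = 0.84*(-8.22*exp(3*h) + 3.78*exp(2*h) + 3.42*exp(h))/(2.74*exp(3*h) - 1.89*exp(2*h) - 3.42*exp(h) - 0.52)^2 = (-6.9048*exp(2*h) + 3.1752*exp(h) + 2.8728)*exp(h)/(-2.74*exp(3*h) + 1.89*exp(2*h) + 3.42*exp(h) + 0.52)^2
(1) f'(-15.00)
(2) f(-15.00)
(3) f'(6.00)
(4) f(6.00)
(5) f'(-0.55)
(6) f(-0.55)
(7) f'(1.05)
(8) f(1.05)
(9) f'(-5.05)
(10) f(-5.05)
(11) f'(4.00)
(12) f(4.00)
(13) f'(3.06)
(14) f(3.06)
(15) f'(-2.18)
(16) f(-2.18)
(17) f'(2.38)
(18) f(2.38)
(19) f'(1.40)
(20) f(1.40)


(1) = 0.00
(2) = -1.62
(3) = -0.00
(4) = 0.00
(5) = 0.21
(6) = -0.32
(7) = -0.09
(8) = 0.02
(9) = 0.06
(10) = -1.55
(11) = -0.00
(12) = 0.00
(13) = -0.00
(14) = 0.00
(15) = 0.41
(16) = -0.91
(17) = -0.00
(18) = 0.00
(19) = -0.02
(20) = 0.01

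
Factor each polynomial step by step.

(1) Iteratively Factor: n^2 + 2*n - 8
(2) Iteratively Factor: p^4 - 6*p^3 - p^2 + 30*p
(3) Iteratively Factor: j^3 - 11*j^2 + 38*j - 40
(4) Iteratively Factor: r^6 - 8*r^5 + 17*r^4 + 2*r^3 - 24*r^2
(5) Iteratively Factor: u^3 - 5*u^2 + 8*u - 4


(1) = (n - 2)*(n + 4)
(2) = (p - 3)*(p^3 - 3*p^2 - 10*p) = (p - 3)*(p + 2)*(p^2 - 5*p) = p*(p - 3)*(p + 2)*(p - 5)
(3) = (j - 4)*(j^2 - 7*j + 10) = (j - 5)*(j - 4)*(j - 2)
(4) = (r)*(r^5 - 8*r^4 + 17*r^3 + 2*r^2 - 24*r) = r^2*(r^4 - 8*r^3 + 17*r^2 + 2*r - 24) = r^2*(r - 3)*(r^3 - 5*r^2 + 2*r + 8) = r^2*(r - 3)*(r - 2)*(r^2 - 3*r - 4) = r^2*(r - 4)*(r - 3)*(r - 2)*(r + 1)
(5) = (u - 2)*(u^2 - 3*u + 2) = (u - 2)^2*(u - 1)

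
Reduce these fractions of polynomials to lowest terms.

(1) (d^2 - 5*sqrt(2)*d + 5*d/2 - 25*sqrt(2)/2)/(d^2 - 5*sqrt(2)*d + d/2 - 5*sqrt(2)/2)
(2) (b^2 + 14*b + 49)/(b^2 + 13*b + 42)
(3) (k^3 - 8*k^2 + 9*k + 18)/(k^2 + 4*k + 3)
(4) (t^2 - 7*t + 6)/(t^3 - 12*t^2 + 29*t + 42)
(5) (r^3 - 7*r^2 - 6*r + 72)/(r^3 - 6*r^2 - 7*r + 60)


(1) = (4*d + 10)/(4*d + 2)
(2) = (b + 7)/(b + 6)
(3) = (k^2 - 9*k + 18)/(k + 3)
(4) = (t - 1)/(t^2 - 6*t - 7)
(5) = (r - 6)/(r - 5)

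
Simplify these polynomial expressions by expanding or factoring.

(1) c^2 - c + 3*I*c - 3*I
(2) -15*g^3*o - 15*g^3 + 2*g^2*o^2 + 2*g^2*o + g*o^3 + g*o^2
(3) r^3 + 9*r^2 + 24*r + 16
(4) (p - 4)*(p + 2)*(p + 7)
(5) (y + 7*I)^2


(1) = (c - 1)*(c + 3*I)
(2) = (-3*g + o)*(5*g + o)*(g*o + g)
(3) = (r + 1)*(r + 4)^2
(4) = p^3 + 5*p^2 - 22*p - 56
(5) = y^2 + 14*I*y - 49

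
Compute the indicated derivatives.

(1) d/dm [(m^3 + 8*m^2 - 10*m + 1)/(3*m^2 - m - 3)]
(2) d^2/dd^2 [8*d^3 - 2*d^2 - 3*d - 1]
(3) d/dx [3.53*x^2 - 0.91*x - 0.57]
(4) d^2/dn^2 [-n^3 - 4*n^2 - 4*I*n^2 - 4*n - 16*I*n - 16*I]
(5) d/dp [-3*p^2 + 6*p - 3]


(1) = (3*m^4 - 2*m^3 + 13*m^2 - 54*m + 31)/(9*m^4 - 6*m^3 - 17*m^2 + 6*m + 9)
(2) = 48*d - 4
(3) = 7.06*x - 0.91
(4) = -6*n - 8 - 8*I
(5) = 6 - 6*p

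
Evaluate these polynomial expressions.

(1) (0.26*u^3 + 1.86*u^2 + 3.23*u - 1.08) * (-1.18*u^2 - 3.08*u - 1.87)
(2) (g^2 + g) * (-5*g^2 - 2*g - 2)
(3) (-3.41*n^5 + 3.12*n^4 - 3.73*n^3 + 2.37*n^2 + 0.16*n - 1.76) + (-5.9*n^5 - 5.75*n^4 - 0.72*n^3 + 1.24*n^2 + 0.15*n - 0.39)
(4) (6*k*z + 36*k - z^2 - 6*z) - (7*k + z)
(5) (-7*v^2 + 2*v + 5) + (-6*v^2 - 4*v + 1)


(1) = -0.3068*u^5 - 2.9956*u^4 - 10.0264*u^3 - 12.1522*u^2 - 2.7137*u + 2.0196
(2) = -5*g^4 - 7*g^3 - 4*g^2 - 2*g
(3) = -9.31*n^5 - 2.63*n^4 - 4.45*n^3 + 3.61*n^2 + 0.31*n - 2.15
(4) = 6*k*z + 29*k - z^2 - 7*z
(5) = -13*v^2 - 2*v + 6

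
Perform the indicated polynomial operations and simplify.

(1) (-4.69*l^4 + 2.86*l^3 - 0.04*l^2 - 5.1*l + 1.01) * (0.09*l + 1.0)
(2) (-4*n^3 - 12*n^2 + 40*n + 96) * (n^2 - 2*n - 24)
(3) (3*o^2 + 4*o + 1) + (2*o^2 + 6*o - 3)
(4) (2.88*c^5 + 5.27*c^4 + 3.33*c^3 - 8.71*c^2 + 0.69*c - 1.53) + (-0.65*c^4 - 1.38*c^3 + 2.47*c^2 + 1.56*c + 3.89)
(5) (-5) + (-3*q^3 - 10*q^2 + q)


(1) = -0.4221*l^5 - 4.4326*l^4 + 2.8564*l^3 - 0.499*l^2 - 5.0091*l + 1.01
(2) = -4*n^5 - 4*n^4 + 160*n^3 + 304*n^2 - 1152*n - 2304
(3) = 5*o^2 + 10*o - 2
(4) = 2.88*c^5 + 4.62*c^4 + 1.95*c^3 - 6.24*c^2 + 2.25*c + 2.36
(5) = -3*q^3 - 10*q^2 + q - 5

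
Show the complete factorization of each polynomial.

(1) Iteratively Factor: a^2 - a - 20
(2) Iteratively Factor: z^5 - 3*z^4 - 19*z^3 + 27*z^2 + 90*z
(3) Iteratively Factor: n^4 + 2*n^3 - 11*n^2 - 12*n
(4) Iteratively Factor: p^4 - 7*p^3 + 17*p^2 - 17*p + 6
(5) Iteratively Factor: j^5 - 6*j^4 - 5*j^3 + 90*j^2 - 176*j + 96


(1) = (a + 4)*(a - 5)
(2) = (z + 2)*(z^4 - 5*z^3 - 9*z^2 + 45*z) = (z + 2)*(z + 3)*(z^3 - 8*z^2 + 15*z) = (z - 3)*(z + 2)*(z + 3)*(z^2 - 5*z) = (z - 5)*(z - 3)*(z + 2)*(z + 3)*(z)
(3) = (n - 3)*(n^3 + 5*n^2 + 4*n) = n*(n - 3)*(n^2 + 5*n + 4) = n*(n - 3)*(n + 1)*(n + 4)
(4) = (p - 2)*(p^3 - 5*p^2 + 7*p - 3) = (p - 2)*(p - 1)*(p^2 - 4*p + 3) = (p - 3)*(p - 2)*(p - 1)*(p - 1)
(5) = (j + 4)*(j^4 - 10*j^3 + 35*j^2 - 50*j + 24) = (j - 2)*(j + 4)*(j^3 - 8*j^2 + 19*j - 12) = (j - 3)*(j - 2)*(j + 4)*(j^2 - 5*j + 4) = (j - 4)*(j - 3)*(j - 2)*(j + 4)*(j - 1)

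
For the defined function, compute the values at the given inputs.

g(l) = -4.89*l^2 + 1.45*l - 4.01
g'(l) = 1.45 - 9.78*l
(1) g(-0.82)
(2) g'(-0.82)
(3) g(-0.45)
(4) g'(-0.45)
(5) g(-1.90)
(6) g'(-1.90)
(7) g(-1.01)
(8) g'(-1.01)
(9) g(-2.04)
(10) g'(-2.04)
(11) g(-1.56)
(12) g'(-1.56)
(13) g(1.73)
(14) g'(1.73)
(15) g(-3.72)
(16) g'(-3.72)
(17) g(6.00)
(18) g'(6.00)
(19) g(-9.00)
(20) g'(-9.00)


(1) = -8.49
(2) = 9.47
(3) = -5.65
(4) = 5.85
(5) = -24.42
(6) = 20.03
(7) = -10.46
(8) = 11.33
(9) = -27.32
(10) = 21.40
(11) = -18.17
(12) = 16.71
(13) = -16.14
(14) = -15.47
(15) = -77.07
(16) = 37.83
(17) = -171.35
(18) = -57.23
(19) = -413.15
(20) = 89.47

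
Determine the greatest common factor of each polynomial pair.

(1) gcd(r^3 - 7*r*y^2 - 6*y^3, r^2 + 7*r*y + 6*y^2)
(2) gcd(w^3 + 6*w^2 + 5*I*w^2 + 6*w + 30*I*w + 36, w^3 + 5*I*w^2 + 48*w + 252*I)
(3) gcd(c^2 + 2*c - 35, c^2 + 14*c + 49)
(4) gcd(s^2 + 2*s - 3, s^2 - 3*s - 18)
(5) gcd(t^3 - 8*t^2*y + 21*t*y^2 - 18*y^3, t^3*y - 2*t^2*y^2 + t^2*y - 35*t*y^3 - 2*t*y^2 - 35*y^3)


(1) = gcd((r - 3*y)*(r + y)*(r + 2*y), (r + y)*(r + 6*y)) = r + y
(2) = gcd((w + 6)*(w - I)*(w + 6*I), (w - 7*I)*(w + 6*I)^2) = w + 6*I
(3) = gcd((c - 5)*(c + 7), (c + 7)^2) = c + 7
(4) = s + 3
(5) = 1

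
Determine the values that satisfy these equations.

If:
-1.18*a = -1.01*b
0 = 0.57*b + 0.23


Then:
a = -0.35
b = -0.40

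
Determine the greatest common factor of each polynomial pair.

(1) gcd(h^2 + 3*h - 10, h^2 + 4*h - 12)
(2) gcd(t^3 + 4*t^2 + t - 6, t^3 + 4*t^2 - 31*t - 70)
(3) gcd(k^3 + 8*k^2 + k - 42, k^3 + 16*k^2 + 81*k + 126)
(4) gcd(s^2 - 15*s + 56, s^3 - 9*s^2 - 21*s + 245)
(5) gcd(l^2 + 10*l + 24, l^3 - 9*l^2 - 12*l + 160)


(1) = gcd((h - 2)*(h + 5), (h - 2)*(h + 6)) = h - 2
(2) = gcd((t - 1)*(t + 2)*(t + 3), (t - 5)*(t + 2)*(t + 7)) = t + 2
(3) = k^2 + 10*k + 21
(4) = s - 7
(5) = l + 4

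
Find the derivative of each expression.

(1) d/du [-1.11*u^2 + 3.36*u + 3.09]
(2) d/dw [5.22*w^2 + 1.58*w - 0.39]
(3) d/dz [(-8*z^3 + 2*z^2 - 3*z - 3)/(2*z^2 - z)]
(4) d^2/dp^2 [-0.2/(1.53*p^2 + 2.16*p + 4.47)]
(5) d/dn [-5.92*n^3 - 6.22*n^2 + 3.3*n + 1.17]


(1) = 3.36 - 2.22*u
(2) = 10.44*w + 1.58
(3) = (-16*z^4 + 16*z^3 + 4*z^2 + 12*z - 3)/(z^2*(4*z^2 - 4*z + 1))
(4) = (0.93636*p^2 + 1.32192*p - 0.2*(3.06*p + 2.16)*(6.12*p + 4.32) + 2.73564)/(1.53*p^2 + 2.16*p + 4.47)^3
(5) = -17.76*n^2 - 12.44*n + 3.3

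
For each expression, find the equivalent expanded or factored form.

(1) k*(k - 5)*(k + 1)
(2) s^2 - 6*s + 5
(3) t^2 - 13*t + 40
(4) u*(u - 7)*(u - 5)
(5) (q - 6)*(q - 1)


(1) = k^3 - 4*k^2 - 5*k
(2) = (s - 5)*(s - 1)
(3) = (t - 8)*(t - 5)
(4) = u^3 - 12*u^2 + 35*u
(5) = q^2 - 7*q + 6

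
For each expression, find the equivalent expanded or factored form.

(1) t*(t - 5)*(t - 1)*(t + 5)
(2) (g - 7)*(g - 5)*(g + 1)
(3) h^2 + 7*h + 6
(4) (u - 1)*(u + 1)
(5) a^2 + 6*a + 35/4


(1) = t^4 - t^3 - 25*t^2 + 25*t
(2) = g^3 - 11*g^2 + 23*g + 35
(3) = (h + 1)*(h + 6)
(4) = u^2 - 1
(5) = (a + 5/2)*(a + 7/2)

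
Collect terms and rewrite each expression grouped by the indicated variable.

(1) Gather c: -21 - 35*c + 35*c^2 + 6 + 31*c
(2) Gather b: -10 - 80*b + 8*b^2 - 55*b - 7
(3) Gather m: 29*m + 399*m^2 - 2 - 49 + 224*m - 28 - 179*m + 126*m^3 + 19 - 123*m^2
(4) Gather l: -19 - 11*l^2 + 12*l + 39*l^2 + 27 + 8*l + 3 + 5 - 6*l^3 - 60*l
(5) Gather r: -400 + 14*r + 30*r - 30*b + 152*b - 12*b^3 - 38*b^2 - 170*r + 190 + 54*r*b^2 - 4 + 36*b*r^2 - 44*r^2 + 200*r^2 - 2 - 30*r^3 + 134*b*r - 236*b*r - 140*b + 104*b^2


(1) = 35*c^2 - 4*c - 15
(2) = 8*b^2 - 135*b - 17
(3) = 126*m^3 + 276*m^2 + 74*m - 60
(4) = -6*l^3 + 28*l^2 - 40*l + 16
(5) = -12*b^3 + 66*b^2 - 18*b - 30*r^3 + r^2*(36*b + 156) + r*(54*b^2 - 102*b - 126) - 216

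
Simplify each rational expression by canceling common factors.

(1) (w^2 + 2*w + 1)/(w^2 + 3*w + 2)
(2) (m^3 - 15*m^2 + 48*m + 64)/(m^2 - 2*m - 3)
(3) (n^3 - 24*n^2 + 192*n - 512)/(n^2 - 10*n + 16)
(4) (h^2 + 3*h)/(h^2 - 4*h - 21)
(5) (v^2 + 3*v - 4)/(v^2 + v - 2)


(1) = (w + 1)/(w + 2)
(2) = (m^2 - 16*m + 64)/(m - 3)
(3) = (n^2 - 16*n + 64)/(n - 2)
(4) = h/(h - 7)
(5) = (v + 4)/(v + 2)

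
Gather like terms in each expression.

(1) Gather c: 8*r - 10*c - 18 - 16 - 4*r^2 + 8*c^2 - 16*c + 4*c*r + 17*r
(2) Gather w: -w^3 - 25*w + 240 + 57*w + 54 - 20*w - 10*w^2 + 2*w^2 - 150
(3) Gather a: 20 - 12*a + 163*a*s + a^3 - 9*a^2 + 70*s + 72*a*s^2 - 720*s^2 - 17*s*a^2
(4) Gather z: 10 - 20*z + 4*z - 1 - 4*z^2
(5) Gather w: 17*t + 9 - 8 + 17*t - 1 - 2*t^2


(1) = 8*c^2 + c*(4*r - 26) - 4*r^2 + 25*r - 34
(2) = -w^3 - 8*w^2 + 12*w + 144
(3) = a^3 + a^2*(-17*s - 9) + a*(72*s^2 + 163*s - 12) - 720*s^2 + 70*s + 20
(4) = -4*z^2 - 16*z + 9
(5) = -2*t^2 + 34*t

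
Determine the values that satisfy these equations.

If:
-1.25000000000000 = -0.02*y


Then:
y = 62.50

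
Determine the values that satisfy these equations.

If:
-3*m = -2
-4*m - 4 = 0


Then:
No Solution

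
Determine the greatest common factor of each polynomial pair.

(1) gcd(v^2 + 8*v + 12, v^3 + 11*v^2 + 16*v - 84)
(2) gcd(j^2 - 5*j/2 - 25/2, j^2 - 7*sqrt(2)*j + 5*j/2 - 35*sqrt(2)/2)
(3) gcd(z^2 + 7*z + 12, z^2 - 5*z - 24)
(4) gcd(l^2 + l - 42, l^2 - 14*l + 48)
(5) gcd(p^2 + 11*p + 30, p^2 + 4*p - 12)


(1) = v + 6
(2) = j + 5/2
(3) = z + 3
(4) = l - 6
(5) = p + 6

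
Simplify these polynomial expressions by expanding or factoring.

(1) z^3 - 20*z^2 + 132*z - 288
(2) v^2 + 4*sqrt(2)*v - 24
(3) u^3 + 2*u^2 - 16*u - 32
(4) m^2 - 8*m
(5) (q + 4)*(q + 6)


(1) = (z - 8)*(z - 6)^2
(2) = (v - 2*sqrt(2))*(v + 6*sqrt(2))
(3) = (u - 4)*(u + 2)*(u + 4)
(4) = m*(m - 8)
(5) = q^2 + 10*q + 24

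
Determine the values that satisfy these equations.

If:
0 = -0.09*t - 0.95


Then:
t = -10.56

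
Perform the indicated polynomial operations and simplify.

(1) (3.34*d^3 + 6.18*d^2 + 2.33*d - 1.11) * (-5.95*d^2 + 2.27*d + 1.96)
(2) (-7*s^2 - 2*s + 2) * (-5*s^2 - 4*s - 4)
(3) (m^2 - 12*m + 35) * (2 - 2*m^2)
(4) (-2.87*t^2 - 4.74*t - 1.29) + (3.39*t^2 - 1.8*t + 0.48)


(1) = -19.873*d^5 - 29.1892*d^4 + 6.7115*d^3 + 24.0064*d^2 + 2.0471*d - 2.1756
(2) = 35*s^4 + 38*s^3 + 26*s^2 - 8
(3) = -2*m^4 + 24*m^3 - 68*m^2 - 24*m + 70
(4) = 0.52*t^2 - 6.54*t - 0.81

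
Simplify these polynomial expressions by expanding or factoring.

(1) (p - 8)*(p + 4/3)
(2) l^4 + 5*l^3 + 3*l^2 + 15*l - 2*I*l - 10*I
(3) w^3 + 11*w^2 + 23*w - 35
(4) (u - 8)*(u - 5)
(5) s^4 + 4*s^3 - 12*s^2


(1) = p^2 - 20*p/3 - 32/3
(2) = (l + 5)*(l - I)^2*(l + 2*I)
(3) = (w - 1)*(w + 5)*(w + 7)
(4) = u^2 - 13*u + 40
(5) = s^2*(s - 2)*(s + 6)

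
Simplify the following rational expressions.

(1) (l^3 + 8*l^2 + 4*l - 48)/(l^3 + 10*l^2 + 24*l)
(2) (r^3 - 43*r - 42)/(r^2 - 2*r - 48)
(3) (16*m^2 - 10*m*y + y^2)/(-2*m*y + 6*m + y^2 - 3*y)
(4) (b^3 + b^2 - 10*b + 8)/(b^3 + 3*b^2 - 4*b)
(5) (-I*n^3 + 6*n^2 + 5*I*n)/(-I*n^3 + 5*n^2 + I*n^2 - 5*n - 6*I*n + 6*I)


(1) = (l - 2)/l
(2) = (r^2 - 6*r - 7)/(r - 8)
(3) = (-8*m + y)/(y - 3)
(4) = (b - 2)/b
(5) = (n^3 + 6*I*n^2 - 5*n)/(n^3 + n^2*(-1 + 5*I) + n*(6 - 5*I) - 6)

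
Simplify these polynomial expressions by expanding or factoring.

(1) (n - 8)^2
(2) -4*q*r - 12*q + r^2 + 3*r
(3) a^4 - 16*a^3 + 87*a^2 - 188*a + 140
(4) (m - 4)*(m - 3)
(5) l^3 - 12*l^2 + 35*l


(1) = n^2 - 16*n + 64
(2) = (-4*q + r)*(r + 3)
(3) = (a - 7)*(a - 5)*(a - 2)^2
(4) = m^2 - 7*m + 12
(5) = l*(l - 7)*(l - 5)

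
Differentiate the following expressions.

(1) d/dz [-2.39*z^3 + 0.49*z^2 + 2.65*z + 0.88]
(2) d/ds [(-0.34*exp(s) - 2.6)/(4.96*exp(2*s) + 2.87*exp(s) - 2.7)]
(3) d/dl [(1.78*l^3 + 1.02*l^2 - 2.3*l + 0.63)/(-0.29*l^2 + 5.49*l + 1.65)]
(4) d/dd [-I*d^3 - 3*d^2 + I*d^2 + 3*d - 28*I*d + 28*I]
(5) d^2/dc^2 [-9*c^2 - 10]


(1) = -7.17*z^2 + 0.98*z + 2.65
(2) = (1.6864*exp(2*s) + 25.792*exp(s) + 8.38)*exp(s)/(24.6016*exp(4*s) + 28.4704*exp(3*s) - 18.5471*exp(2*s) - 15.498*exp(s) + 7.29)
(3) = (-0.5162*l^4 + 19.5444*l^3 + 13.7438*l^2 + 3.7314*l - 7.2537)/(0.0841*l^4 - 3.1842*l^3 + 29.1831*l^2 + 18.117*l + 2.7225)
(4) = -3*I*d^2 - 2*d*(3 - I) + 3 - 28*I
(5) = -18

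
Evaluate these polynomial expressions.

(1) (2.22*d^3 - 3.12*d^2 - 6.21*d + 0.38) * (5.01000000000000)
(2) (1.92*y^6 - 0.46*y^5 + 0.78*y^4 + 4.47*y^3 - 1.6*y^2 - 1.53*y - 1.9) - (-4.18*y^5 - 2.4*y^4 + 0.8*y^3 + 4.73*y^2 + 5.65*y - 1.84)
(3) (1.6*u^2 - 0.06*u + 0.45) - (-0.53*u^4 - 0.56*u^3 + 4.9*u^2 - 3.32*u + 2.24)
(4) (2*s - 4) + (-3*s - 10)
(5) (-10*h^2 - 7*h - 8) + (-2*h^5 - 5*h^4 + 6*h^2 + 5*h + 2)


(1) = 11.1222*d^3 - 15.6312*d^2 - 31.1121*d + 1.9038
(2) = 1.92*y^6 + 3.72*y^5 + 3.18*y^4 + 3.67*y^3 - 6.33*y^2 - 7.18*y - 0.06
(3) = 0.53*u^4 + 0.56*u^3 - 3.3*u^2 + 3.26*u - 1.79
(4) = -s - 14
(5) = -2*h^5 - 5*h^4 - 4*h^2 - 2*h - 6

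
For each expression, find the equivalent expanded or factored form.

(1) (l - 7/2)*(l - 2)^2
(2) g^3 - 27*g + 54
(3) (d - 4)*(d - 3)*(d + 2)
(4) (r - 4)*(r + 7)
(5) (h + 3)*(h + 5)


(1) = l^3 - 15*l^2/2 + 18*l - 14
(2) = (g - 3)^2*(g + 6)
(3) = d^3 - 5*d^2 - 2*d + 24
(4) = r^2 + 3*r - 28
(5) = h^2 + 8*h + 15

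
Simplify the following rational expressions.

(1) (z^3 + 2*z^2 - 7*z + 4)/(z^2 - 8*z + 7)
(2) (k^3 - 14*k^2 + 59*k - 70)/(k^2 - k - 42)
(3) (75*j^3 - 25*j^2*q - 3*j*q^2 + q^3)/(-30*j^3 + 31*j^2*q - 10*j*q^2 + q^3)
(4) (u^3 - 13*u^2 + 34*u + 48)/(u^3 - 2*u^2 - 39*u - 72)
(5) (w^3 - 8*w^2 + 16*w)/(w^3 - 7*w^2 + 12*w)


(1) = (z^2 + 3*z - 4)/(z - 7)
(2) = (k^2 - 7*k + 10)/(k + 6)
(3) = (5*j + q)/(-2*j + q)
(4) = (u^2 - 5*u - 6)/(u^2 + 6*u + 9)
(5) = (w - 4)/(w - 3)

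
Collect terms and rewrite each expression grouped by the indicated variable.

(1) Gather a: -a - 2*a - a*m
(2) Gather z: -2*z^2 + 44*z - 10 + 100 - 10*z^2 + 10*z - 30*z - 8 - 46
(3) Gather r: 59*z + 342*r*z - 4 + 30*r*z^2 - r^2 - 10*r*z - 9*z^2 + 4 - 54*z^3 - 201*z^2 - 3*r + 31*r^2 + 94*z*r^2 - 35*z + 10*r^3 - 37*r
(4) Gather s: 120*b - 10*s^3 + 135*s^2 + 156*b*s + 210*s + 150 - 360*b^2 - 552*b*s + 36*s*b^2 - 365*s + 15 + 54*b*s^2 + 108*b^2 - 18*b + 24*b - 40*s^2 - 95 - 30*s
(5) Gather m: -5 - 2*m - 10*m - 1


(1) = a*(-m - 3)
(2) = -12*z^2 + 24*z + 36
(3) = 10*r^3 + r^2*(94*z + 30) + r*(30*z^2 + 332*z - 40) - 54*z^3 - 210*z^2 + 24*z
(4) = -252*b^2 + 126*b - 10*s^3 + s^2*(54*b + 95) + s*(36*b^2 - 396*b - 185) + 70
(5) = -12*m - 6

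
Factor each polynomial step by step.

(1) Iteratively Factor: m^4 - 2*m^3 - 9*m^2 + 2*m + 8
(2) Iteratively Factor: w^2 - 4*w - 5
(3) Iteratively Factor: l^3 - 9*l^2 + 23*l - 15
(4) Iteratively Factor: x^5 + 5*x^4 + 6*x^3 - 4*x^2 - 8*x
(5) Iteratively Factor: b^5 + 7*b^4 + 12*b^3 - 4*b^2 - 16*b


(1) = (m + 2)*(m^3 - 4*m^2 - m + 4) = (m - 4)*(m + 2)*(m^2 - 1) = (m - 4)*(m + 1)*(m + 2)*(m - 1)
(2) = (w + 1)*(w - 5)
(3) = (l - 5)*(l^2 - 4*l + 3) = (l - 5)*(l - 3)*(l - 1)
(4) = (x + 2)*(x^4 + 3*x^3 - 4*x) = (x - 1)*(x + 2)*(x^3 + 4*x^2 + 4*x) = (x - 1)*(x + 2)^2*(x^2 + 2*x) = (x - 1)*(x + 2)^3*(x)
(5) = (b - 1)*(b^4 + 8*b^3 + 20*b^2 + 16*b) = (b - 1)*(b + 2)*(b^3 + 6*b^2 + 8*b) = (b - 1)*(b + 2)*(b + 4)*(b^2 + 2*b) = b*(b - 1)*(b + 2)*(b + 4)*(b + 2)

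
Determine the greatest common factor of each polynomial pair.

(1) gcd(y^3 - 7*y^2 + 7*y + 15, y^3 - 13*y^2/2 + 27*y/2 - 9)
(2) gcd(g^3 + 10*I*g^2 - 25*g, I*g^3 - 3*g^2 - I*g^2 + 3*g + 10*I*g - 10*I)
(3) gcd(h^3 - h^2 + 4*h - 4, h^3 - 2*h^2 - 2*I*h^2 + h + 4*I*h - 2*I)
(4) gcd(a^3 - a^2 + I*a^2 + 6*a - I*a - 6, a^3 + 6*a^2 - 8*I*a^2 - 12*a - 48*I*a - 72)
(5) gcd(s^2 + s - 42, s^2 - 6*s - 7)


(1) = gcd((y - 5)*(y - 3)*(y + 1), (y - 3)*(y - 2)*(y - 3/2)) = y - 3
(2) = gcd(g*(g + 5*I)^2, (g - 2*I)*(g + 5*I)*(I*g - I)) = g + 5*I
(3) = gcd((h - 1)*(h - 2*I)*(h + 2*I), (h - 1)^2*(h - 2*I)) = h^2 + h*(-1 - 2*I) + 2*I
(4) = a - 2*I
(5) = 1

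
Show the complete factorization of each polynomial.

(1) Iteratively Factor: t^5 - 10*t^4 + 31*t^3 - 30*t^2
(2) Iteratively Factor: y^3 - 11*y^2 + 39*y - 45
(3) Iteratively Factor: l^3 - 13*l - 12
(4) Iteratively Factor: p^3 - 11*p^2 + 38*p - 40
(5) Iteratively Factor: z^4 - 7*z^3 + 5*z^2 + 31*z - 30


(1) = (t - 5)*(t^4 - 5*t^3 + 6*t^2) = t*(t - 5)*(t^3 - 5*t^2 + 6*t) = t^2*(t - 5)*(t^2 - 5*t + 6) = t^2*(t - 5)*(t - 2)*(t - 3)
(2) = (y - 3)*(y^2 - 8*y + 15) = (y - 3)^2*(y - 5)
(3) = (l - 4)*(l^2 + 4*l + 3) = (l - 4)*(l + 3)*(l + 1)
(4) = (p - 2)*(p^2 - 9*p + 20) = (p - 5)*(p - 2)*(p - 4)
(5) = (z - 5)*(z^3 - 2*z^2 - 5*z + 6) = (z - 5)*(z - 1)*(z^2 - z - 6) = (z - 5)*(z - 3)*(z - 1)*(z + 2)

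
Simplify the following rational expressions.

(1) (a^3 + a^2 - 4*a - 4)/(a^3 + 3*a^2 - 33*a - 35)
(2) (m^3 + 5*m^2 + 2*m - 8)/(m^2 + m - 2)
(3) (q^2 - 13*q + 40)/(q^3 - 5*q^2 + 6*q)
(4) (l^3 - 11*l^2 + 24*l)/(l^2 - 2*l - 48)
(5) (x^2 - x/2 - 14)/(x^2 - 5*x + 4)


(1) = (a^2 - 4)/(a^2 + 2*a - 35)
(2) = m + 4
(3) = (q^2 - 13*q + 40)/(q^3 - 5*q^2 + 6*q)
(4) = (l^2 - 3*l)/(l + 6)
(5) = (2*x + 7)/(2*x - 2)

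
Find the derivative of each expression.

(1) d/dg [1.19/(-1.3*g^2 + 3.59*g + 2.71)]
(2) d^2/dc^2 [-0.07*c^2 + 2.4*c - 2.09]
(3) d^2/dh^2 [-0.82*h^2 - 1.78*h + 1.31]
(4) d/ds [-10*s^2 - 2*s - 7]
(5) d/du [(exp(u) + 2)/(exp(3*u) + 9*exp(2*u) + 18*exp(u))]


(1) = (3.094*g - 4.2721)/(-1.3*g^2 + 3.59*g + 2.71)^2
(2) = -0.140000000000000
(3) = -1.64000000000000
(4) = -20*s - 2
(5) = (-3*(exp(u) + 2)*(exp(2*u) + 6*exp(u) + 6) + (exp(2*u) + 9*exp(u) + 18)*exp(u))*exp(-u)/(exp(2*u) + 9*exp(u) + 18)^2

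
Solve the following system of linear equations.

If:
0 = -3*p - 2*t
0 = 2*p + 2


Then:
p = -1
t = 3/2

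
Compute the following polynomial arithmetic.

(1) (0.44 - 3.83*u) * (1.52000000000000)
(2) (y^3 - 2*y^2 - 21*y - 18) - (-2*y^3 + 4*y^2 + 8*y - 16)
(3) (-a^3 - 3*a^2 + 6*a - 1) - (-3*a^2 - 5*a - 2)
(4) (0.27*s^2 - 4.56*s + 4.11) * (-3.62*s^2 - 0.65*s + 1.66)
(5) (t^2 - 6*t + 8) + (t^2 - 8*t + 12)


(1) = 0.6688 - 5.8216*u
(2) = 3*y^3 - 6*y^2 - 29*y - 2
(3) = -a^3 + 11*a + 1
(4) = -0.9774*s^4 + 16.3317*s^3 - 11.466*s^2 - 10.2411*s + 6.8226
(5) = 2*t^2 - 14*t + 20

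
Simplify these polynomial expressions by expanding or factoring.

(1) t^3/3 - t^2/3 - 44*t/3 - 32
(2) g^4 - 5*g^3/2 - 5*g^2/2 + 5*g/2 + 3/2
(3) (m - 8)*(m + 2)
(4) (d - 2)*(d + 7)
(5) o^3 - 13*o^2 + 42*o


(1) = (t/3 + 1)*(t - 8)*(t + 4)
(2) = (g - 3)*(g - 1)*(g + 1/2)*(g + 1)
(3) = m^2 - 6*m - 16
(4) = d^2 + 5*d - 14
(5) = o*(o - 7)*(o - 6)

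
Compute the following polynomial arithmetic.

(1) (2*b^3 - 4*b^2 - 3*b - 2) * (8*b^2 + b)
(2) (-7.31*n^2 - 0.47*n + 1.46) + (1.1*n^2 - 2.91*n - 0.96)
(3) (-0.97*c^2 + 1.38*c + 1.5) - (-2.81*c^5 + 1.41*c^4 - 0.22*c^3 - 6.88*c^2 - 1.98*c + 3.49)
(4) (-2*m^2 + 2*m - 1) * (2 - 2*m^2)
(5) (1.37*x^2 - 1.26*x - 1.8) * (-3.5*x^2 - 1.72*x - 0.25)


(1) = 16*b^5 - 30*b^4 - 28*b^3 - 19*b^2 - 2*b
(2) = -6.21*n^2 - 3.38*n + 0.5
(3) = 2.81*c^5 - 1.41*c^4 + 0.22*c^3 + 5.91*c^2 + 3.36*c - 1.99
(4) = 4*m^4 - 4*m^3 - 2*m^2 + 4*m - 2
(5) = -4.795*x^4 + 2.0536*x^3 + 8.1247*x^2 + 3.411*x + 0.45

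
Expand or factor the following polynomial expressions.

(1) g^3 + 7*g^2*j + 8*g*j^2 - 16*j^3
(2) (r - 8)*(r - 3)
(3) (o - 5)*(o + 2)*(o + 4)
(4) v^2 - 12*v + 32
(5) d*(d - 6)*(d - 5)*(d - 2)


(1) = (g - j)*(g + 4*j)^2
(2) = r^2 - 11*r + 24
(3) = o^3 + o^2 - 22*o - 40
(4) = (v - 8)*(v - 4)
(5) = d^4 - 13*d^3 + 52*d^2 - 60*d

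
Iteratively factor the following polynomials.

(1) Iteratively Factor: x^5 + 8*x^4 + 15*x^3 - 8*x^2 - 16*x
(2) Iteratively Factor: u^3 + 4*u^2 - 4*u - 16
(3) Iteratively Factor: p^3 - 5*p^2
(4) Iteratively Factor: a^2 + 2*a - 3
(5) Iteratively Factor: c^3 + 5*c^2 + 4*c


(1) = (x - 1)*(x^4 + 9*x^3 + 24*x^2 + 16*x) = (x - 1)*(x + 1)*(x^3 + 8*x^2 + 16*x) = x*(x - 1)*(x + 1)*(x^2 + 8*x + 16) = x*(x - 1)*(x + 1)*(x + 4)*(x + 4)
(2) = (u + 4)*(u^2 - 4) = (u - 2)*(u + 4)*(u + 2)
(3) = (p - 5)*(p^2) = p*(p - 5)*(p)
(4) = (a - 1)*(a + 3)
(5) = (c + 4)*(c^2 + c) = (c + 1)*(c + 4)*(c)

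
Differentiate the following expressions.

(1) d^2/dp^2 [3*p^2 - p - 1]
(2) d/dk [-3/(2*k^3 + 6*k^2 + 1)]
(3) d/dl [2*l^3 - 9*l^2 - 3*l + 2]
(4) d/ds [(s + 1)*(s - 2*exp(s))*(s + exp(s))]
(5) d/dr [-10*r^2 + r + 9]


(1) = 6
(2) = 18*k*(k + 2)/(2*k^3 + 6*k^2 + 1)^2
(3) = 6*l^2 - 18*l - 3
(4) = -s^2*exp(s) + 3*s^2 - 4*s*exp(2*s) - 3*s*exp(s) + 2*s - 6*exp(2*s) - exp(s)
(5) = 1 - 20*r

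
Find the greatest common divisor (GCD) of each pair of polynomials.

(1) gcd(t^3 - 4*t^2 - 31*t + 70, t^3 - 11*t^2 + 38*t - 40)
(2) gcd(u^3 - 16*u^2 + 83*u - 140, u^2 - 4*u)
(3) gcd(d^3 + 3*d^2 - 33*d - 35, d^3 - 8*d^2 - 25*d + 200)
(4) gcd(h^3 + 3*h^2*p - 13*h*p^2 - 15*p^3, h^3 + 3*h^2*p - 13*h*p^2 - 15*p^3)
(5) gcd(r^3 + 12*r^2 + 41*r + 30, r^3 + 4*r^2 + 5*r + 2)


(1) = gcd((t - 7)*(t - 2)*(t + 5), (t - 5)*(t - 4)*(t - 2)) = t - 2
(2) = gcd((u - 7)*(u - 5)*(u - 4), u*(u - 4)) = u - 4
(3) = gcd((d - 5)*(d + 1)*(d + 7), (d - 8)*(d - 5)*(d + 5)) = d - 5
(4) = -h^3 - 3*h^2*p + 13*h*p^2 + 15*p^3
(5) = gcd((r + 1)*(r + 5)*(r + 6), (r + 1)^2*(r + 2)) = r + 1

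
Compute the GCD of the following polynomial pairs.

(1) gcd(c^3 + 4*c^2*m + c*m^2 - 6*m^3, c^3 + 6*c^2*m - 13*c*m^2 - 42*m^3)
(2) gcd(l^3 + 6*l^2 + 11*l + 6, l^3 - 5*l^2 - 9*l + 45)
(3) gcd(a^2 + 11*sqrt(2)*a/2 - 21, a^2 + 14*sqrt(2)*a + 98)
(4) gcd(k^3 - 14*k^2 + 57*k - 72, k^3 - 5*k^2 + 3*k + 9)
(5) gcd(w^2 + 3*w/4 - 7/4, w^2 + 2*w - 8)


(1) = c + 2*m
(2) = gcd((l + 1)*(l + 2)*(l + 3), (l - 5)*(l - 3)*(l + 3)) = l + 3
(3) = a + 7*sqrt(2)
(4) = k^2 - 6*k + 9
(5) = 1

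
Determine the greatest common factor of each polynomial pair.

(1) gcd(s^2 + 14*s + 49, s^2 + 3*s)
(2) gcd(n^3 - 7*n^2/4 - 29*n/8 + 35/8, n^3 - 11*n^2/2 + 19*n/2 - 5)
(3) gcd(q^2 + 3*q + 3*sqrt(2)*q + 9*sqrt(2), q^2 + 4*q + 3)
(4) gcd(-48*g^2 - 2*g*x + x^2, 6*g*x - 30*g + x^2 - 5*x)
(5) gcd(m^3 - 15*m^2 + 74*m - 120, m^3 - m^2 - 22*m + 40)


(1) = gcd((s + 7)^2, s*(s + 3)) = 1
(2) = gcd((n - 5/2)*(n - 1)*(n + 7/4), (n - 5/2)*(n - 2)*(n - 1)) = n^2 - 7*n/2 + 5/2
(3) = gcd((q + 3)*(q + 3*sqrt(2)), (q + 1)*(q + 3)) = q + 3
(4) = 6*g + x
(5) = m - 4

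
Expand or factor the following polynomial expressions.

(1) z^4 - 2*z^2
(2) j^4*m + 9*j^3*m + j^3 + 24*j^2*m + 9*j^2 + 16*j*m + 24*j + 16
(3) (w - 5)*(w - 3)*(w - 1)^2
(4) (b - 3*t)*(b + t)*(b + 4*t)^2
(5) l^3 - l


(1) = z^2*(z - sqrt(2))*(z + sqrt(2))
(2) = (j + 1)*(j + 4)^2*(j*m + 1)
(3) = w^4 - 10*w^3 + 32*w^2 - 38*w + 15
(4) = b^4 + 6*b^3*t - 3*b^2*t^2 - 56*b*t^3 - 48*t^4
(5) = l*(l - 1)*(l + 1)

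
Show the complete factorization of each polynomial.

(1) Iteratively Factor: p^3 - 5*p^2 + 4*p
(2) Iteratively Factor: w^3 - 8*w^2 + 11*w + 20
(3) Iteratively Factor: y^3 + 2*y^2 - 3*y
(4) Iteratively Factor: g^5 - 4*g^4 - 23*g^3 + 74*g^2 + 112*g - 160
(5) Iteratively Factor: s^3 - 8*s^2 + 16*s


(1) = (p - 4)*(p^2 - p) = (p - 4)*(p - 1)*(p)
(2) = (w + 1)*(w^2 - 9*w + 20) = (w - 5)*(w + 1)*(w - 4)
(3) = (y + 3)*(y^2 - y) = y*(y + 3)*(y - 1)
(4) = (g - 4)*(g^4 - 23*g^2 - 18*g + 40) = (g - 5)*(g - 4)*(g^3 + 5*g^2 + 2*g - 8) = (g - 5)*(g - 4)*(g + 2)*(g^2 + 3*g - 4) = (g - 5)*(g - 4)*(g + 2)*(g + 4)*(g - 1)
(5) = (s)*(s^2 - 8*s + 16) = s*(s - 4)*(s - 4)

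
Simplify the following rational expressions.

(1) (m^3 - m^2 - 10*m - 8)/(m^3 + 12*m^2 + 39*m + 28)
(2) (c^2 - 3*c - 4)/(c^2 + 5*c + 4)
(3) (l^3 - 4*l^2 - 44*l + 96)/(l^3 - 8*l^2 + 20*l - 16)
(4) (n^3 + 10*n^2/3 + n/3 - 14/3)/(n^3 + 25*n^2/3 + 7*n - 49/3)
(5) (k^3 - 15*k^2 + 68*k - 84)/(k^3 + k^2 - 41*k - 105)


(1) = (m^2 - 2*m - 8)/(m^2 + 11*m + 28)
(2) = (c - 4)/(c + 4)
(3) = (l^2 - 2*l - 48)/(l^2 - 6*l + 8)
(4) = (n + 2)/(n + 7)
(5) = (k^2 - 8*k + 12)/(k^2 + 8*k + 15)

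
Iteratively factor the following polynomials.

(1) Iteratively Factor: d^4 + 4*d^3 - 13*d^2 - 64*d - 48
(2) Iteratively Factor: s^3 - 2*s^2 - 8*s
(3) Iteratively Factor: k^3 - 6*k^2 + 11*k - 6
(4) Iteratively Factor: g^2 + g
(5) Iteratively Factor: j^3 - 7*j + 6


(1) = (d + 3)*(d^3 + d^2 - 16*d - 16) = (d + 1)*(d + 3)*(d^2 - 16) = (d + 1)*(d + 3)*(d + 4)*(d - 4)
(2) = (s + 2)*(s^2 - 4*s) = (s - 4)*(s + 2)*(s)
(3) = (k - 1)*(k^2 - 5*k + 6) = (k - 2)*(k - 1)*(k - 3)
(4) = (g + 1)*(g)
(5) = (j - 1)*(j^2 + j - 6) = (j - 2)*(j - 1)*(j + 3)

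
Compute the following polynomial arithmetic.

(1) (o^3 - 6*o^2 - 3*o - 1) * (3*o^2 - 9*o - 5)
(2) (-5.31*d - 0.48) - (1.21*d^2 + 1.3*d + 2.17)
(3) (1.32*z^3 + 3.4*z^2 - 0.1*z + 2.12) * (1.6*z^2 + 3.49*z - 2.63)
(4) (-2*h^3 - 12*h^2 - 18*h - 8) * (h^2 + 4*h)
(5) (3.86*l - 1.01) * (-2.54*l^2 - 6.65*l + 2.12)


(1) = 3*o^5 - 27*o^4 + 40*o^3 + 54*o^2 + 24*o + 5
(2) = -1.21*d^2 - 6.61*d - 2.65
(3) = 2.112*z^5 + 10.0468*z^4 + 8.2344*z^3 - 5.899*z^2 + 7.6618*z - 5.5756
(4) = -2*h^5 - 20*h^4 - 66*h^3 - 80*h^2 - 32*h
(5) = -9.8044*l^3 - 23.1036*l^2 + 14.8997*l - 2.1412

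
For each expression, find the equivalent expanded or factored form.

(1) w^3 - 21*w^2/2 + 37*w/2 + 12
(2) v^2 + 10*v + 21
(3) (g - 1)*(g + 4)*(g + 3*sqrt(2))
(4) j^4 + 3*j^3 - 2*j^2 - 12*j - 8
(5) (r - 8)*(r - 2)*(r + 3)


(1) = (w - 8)*(w - 3)*(w + 1/2)
(2) = (v + 3)*(v + 7)
(3) = g^3 + 3*g^2 + 3*sqrt(2)*g^2 - 4*g + 9*sqrt(2)*g - 12*sqrt(2)
(4) = (j - 2)*(j + 1)*(j + 2)^2
(5) = r^3 - 7*r^2 - 14*r + 48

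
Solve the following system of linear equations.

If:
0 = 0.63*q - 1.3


Then:
q = 2.06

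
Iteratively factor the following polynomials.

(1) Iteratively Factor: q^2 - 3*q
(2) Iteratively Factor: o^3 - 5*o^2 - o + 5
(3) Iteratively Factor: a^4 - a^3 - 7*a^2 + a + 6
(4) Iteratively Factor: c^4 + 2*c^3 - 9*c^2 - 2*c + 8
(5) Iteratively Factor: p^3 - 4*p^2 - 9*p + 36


(1) = (q)*(q - 3)
(2) = (o - 5)*(o^2 - 1) = (o - 5)*(o - 1)*(o + 1)
(3) = (a - 3)*(a^3 + 2*a^2 - a - 2) = (a - 3)*(a + 1)*(a^2 + a - 2) = (a - 3)*(a + 1)*(a + 2)*(a - 1)
(4) = (c - 1)*(c^3 + 3*c^2 - 6*c - 8) = (c - 1)*(c + 1)*(c^2 + 2*c - 8) = (c - 2)*(c - 1)*(c + 1)*(c + 4)
(5) = (p - 3)*(p^2 - p - 12) = (p - 4)*(p - 3)*(p + 3)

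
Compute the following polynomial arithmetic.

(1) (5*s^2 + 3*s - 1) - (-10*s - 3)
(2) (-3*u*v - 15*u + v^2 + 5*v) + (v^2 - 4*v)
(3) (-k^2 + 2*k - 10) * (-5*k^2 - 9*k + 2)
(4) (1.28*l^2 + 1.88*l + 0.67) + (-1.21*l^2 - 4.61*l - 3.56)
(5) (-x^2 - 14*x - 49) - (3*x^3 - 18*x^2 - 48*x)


(1) = 5*s^2 + 13*s + 2
(2) = -3*u*v - 15*u + 2*v^2 + v
(3) = 5*k^4 - k^3 + 30*k^2 + 94*k - 20
(4) = 0.07*l^2 - 2.73*l - 2.89
(5) = -3*x^3 + 17*x^2 + 34*x - 49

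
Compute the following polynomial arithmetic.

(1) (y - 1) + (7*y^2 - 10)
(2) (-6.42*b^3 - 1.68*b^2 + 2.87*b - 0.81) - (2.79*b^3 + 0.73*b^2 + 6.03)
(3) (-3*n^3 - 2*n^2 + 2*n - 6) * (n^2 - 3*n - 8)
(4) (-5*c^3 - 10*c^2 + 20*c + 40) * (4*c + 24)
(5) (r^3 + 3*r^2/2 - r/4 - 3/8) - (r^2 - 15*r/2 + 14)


(1) = 7*y^2 + y - 11
(2) = -9.21*b^3 - 2.41*b^2 + 2.87*b - 6.84
(3) = -3*n^5 + 7*n^4 + 32*n^3 + 4*n^2 + 2*n + 48
(4) = -20*c^4 - 160*c^3 - 160*c^2 + 640*c + 960
(5) = r^3 + r^2/2 + 29*r/4 - 115/8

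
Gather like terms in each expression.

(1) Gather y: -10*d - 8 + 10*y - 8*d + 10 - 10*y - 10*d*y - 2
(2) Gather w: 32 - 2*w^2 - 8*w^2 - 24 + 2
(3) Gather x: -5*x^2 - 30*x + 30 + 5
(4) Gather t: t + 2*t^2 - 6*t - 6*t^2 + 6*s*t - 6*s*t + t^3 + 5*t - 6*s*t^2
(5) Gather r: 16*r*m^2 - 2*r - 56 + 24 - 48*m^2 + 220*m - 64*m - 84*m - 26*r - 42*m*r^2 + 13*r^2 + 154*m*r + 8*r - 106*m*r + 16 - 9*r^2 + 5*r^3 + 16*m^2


(1) = -10*d*y - 18*d
(2) = 10 - 10*w^2
(3) = -5*x^2 - 30*x + 35
(4) = t^3 + t^2*(-6*s - 4)
(5) = -32*m^2 + 72*m + 5*r^3 + r^2*(4 - 42*m) + r*(16*m^2 + 48*m - 20) - 16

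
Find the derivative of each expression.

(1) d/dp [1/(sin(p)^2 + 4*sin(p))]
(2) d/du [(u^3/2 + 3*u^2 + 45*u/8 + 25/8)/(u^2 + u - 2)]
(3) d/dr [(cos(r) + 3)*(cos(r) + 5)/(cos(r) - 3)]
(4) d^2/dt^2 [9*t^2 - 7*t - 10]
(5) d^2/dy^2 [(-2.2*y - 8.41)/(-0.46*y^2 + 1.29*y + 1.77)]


(1) = -2*(sin(p) + 2)*cos(p)/((sin(p) + 4)^2*sin(p)^2)
(2) = (4*u^4 + 8*u^3 - 45*u^2 - 146*u - 115)/(8*(u^4 + 2*u^3 - 3*u^2 - 4*u + 4))
(3) = (sin(r)^2 + 6*cos(r) + 38)*sin(r)/(cos(r) - 3)^2
(4) = 18
(5) = ((-6.072*y - 2.0612)*(-0.46*y^2 + 1.29*y + 1.77) - (0.92*y - 1.29)*(1.84*y - 2.58)*(2.2*y + 8.41))/(-0.46*y^2 + 1.29*y + 1.77)^3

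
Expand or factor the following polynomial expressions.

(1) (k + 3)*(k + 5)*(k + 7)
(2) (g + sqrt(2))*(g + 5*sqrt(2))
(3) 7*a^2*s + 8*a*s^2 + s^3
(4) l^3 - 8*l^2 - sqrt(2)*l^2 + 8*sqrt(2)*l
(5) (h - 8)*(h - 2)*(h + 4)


(1) = k^3 + 15*k^2 + 71*k + 105
(2) = g^2 + 6*sqrt(2)*g + 10
(3) = s*(a + s)*(7*a + s)
(4) = l*(l - 8)*(l - sqrt(2))
(5) = h^3 - 6*h^2 - 24*h + 64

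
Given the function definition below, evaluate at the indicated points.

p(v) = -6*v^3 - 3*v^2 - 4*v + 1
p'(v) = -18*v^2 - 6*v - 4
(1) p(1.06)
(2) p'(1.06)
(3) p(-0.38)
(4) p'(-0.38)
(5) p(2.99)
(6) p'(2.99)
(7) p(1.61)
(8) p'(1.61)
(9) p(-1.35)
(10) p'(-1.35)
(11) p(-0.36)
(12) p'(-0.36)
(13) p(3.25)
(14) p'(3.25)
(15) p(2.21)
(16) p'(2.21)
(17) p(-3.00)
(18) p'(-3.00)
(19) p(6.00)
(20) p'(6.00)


(1) = -13.76
(2) = -30.58
(3) = 2.42
(4) = -4.32
(5) = -198.17
(6) = -182.86
(7) = -38.26
(8) = -60.32
(9) = 15.69
(10) = -28.71
(11) = 2.33
(12) = -4.17
(13) = -249.66
(14) = -213.62
(15) = -87.26
(16) = -105.17
(17) = 148.00
(18) = -148.00
(19) = -1427.00
(20) = -688.00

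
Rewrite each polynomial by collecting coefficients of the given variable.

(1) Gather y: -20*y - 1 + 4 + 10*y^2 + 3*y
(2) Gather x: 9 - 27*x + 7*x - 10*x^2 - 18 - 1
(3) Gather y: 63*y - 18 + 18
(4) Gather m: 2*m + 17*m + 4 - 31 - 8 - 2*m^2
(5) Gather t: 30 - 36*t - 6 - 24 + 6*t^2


(1) = 10*y^2 - 17*y + 3
(2) = -10*x^2 - 20*x - 10
(3) = 63*y
(4) = -2*m^2 + 19*m - 35
(5) = 6*t^2 - 36*t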